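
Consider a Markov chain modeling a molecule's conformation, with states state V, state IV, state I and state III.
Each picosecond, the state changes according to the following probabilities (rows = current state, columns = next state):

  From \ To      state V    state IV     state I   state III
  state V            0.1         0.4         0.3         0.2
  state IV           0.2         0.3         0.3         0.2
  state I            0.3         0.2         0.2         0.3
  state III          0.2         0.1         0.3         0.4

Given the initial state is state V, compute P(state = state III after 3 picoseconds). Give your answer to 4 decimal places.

Propagate the distribution vector 3 picoseconds from state V.
After 0 picoseconds: (1.0000, 0.0000, 0.0000, 0.0000)
After 1 picosecond: (0.1000, 0.4000, 0.3000, 0.2000)
After 2 picoseconds: (0.2200, 0.2400, 0.2700, 0.2700)
After 3 picoseconds: (0.2050, 0.2410, 0.2730, 0.2810)
P(in state III after 3 picoseconds) = 0.2810

0.2810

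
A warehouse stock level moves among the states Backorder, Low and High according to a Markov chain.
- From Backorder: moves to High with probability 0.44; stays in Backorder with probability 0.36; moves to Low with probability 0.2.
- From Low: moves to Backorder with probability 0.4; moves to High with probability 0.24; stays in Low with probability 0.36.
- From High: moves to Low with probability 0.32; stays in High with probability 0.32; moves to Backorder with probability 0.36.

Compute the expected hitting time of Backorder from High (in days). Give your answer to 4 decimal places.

2.6786

Let t(s) be the expected number of days to first reach Backorder from state s, with t(Backorder) = 0. Conditioning on the first day:
t(Low) = 1 + 0.36·t(Low) + 0.24·t(High)
t(High) = 1 + 0.32·t(Low) + 0.32·t(High)
Solving: t(Low) = 2.5670, t(High) = 2.6786.
Expected days from High to Backorder: 2.6786.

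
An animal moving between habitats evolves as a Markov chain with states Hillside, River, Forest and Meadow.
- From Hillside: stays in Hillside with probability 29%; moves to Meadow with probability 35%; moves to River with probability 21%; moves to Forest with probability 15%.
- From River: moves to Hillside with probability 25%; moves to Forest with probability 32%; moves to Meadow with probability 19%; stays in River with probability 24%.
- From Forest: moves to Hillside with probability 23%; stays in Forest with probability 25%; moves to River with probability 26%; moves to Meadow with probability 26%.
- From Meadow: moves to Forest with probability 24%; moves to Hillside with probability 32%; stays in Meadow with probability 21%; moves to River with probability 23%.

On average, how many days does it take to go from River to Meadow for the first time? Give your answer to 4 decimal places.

4.0176

Let t(s) be the expected number of days to first reach Meadow from state s, with t(Meadow) = 0. Conditioning on the first day:
t(Hillside) = 1 + 0.29·t(Hillside) + 0.21·t(River) + 0.15·t(Forest)
t(River) = 1 + 0.25·t(Hillside) + 0.24·t(River) + 0.32·t(Forest)
t(Forest) = 1 + 0.23·t(Hillside) + 0.26·t(River) + 0.25·t(Forest)
Solving: t(Hillside) = 3.3925, t(River) = 4.0176, t(Forest) = 3.7665.
Expected days from River to Meadow: 4.0176.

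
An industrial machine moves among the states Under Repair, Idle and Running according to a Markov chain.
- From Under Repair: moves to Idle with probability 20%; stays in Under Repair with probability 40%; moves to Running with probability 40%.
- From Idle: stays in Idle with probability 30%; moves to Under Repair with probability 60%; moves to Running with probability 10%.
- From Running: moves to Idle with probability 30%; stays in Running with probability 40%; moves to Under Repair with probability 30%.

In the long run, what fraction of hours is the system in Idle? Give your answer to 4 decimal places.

0.2581

Let the stationary distribution be π with π = πP and π_1 + π_2 + π_3 = 1.
π_1 = 0.4·π_1 + 0.6·π_2 + 0.3·π_3
π_2 = 0.2·π_1 + 0.3·π_2 + 0.3·π_3
Solving with the normalization constraint gives π = (0.4194, 0.2581, 0.3226).
So the stationary probability of Idle is 0.2581.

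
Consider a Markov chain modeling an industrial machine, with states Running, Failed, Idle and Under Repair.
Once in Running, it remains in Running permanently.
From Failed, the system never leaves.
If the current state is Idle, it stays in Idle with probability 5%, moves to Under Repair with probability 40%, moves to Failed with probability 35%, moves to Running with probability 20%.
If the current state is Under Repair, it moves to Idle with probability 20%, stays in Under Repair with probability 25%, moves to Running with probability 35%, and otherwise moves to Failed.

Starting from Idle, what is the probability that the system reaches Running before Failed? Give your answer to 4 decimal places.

0.4585

Let h(s) be the probability of absorption at Running starting from transient state s. Then h(Running) = 1 and h(Failed) = 0. By first-step analysis:
h(Idle) = 0.2·1 + 0.35·0 + 0.05·h(Idle) + 0.4·h(Under Repair)
h(Under Repair) = 0.35·1 + 0.2·0 + 0.2·h(Idle) + 0.25·h(Under Repair)
Solving: h(Idle) = 0.4585, h(Under Repair) = 0.5889.
Starting from Idle, the probability is 0.4585.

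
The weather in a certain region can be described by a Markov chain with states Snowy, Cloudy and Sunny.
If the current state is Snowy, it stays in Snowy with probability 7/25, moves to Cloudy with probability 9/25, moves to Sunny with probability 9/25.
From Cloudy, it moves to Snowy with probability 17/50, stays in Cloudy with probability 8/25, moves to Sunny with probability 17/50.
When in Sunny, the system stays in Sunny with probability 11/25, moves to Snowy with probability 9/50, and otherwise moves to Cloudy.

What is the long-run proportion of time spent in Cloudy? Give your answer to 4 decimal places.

Let the stationary distribution be π with π = πP and π_1 + π_2 + π_3 = 1.
π_1 = 0.28·π_1 + 0.34·π_2 + 0.18·π_3
π_2 = 0.36·π_1 + 0.32·π_2 + 0.38·π_3
Solving with the normalization constraint gives π = (0.2628, 0.3535, 0.3836).
So the stationary probability of Cloudy is 0.3535.

0.3535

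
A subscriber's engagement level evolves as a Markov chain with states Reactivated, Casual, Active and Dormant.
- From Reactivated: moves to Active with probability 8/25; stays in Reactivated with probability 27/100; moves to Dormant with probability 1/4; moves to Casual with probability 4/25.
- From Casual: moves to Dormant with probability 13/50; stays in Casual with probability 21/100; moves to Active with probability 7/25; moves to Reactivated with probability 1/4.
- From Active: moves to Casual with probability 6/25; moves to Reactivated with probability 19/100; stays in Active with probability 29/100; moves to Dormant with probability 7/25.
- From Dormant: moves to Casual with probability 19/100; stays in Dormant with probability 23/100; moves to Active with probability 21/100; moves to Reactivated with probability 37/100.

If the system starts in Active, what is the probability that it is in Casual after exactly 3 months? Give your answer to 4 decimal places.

0.1995

Propagate the distribution vector 3 months from Active.
After 0 months: (0.0000, 0.0000, 1.0000, 0.0000)
After 1 month: (0.1900, 0.2400, 0.2900, 0.2800)
After 2 months: (0.2700, 0.2036, 0.2709, 0.2555)
After 3 months: (0.2698, 0.1995, 0.2756, 0.2551)
P(in Casual after 3 months) = 0.1995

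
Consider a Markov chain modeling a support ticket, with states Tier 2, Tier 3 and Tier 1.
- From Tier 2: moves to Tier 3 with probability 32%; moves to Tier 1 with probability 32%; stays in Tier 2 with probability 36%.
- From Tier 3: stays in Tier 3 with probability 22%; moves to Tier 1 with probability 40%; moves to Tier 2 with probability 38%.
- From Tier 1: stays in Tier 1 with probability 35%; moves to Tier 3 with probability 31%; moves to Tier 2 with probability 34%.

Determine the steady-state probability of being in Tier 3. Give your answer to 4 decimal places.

Let the stationary distribution be π with π = πP and π_1 + π_2 + π_3 = 1.
π_1 = 0.36·π_1 + 0.38·π_2 + 0.34·π_3
π_2 = 0.32·π_1 + 0.22·π_2 + 0.31·π_3
Solving with the normalization constraint gives π = (0.3587, 0.2877, 0.3536).
So the stationary probability of Tier 3 is 0.2877.

0.2877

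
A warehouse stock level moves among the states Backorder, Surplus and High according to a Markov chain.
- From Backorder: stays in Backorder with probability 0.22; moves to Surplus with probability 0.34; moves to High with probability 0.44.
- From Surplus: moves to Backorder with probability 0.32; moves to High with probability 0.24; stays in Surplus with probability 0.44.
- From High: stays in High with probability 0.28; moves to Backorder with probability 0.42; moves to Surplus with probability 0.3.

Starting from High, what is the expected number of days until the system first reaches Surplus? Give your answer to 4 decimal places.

Let t(s) be the expected number of days to first reach Surplus from state s, with t(Surplus) = 0. Conditioning on the first day:
t(Backorder) = 1 + 0.22·t(Backorder) + 0.44·t(High)
t(High) = 1 + 0.42·t(Backorder) + 0.28·t(High)
Solving: t(Backorder) = 3.0786, t(High) = 3.1847.
Expected days from High to Surplus: 3.1847.

3.1847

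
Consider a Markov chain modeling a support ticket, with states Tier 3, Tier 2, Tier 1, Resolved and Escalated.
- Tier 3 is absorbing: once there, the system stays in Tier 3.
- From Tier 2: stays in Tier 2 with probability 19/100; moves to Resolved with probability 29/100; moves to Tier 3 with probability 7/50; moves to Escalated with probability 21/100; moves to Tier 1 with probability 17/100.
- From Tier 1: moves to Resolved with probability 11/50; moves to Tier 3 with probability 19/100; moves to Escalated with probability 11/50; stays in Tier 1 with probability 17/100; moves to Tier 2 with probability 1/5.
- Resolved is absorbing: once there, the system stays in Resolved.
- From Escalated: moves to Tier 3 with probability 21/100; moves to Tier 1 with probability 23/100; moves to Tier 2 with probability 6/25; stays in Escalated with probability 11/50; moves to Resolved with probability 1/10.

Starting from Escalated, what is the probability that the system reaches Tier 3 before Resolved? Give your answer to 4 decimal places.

Let h(s) be the probability of absorption at Tier 3 starting from transient state s. Then h(Tier 3) = 1 and h(Resolved) = 0. By first-step analysis:
h(Tier 2) = 0.14·1 + 0.19·h(Tier 2) + 0.17·h(Tier 1) + 0.29·0 + 0.21·h(Escalated)
h(Tier 1) = 0.19·1 + 0.2·h(Tier 2) + 0.17·h(Tier 1) + 0.22·0 + 0.22·h(Escalated)
h(Escalated) = 0.21·1 + 0.24·h(Tier 2) + 0.23·h(Tier 1) + 0.1·0 + 0.22·h(Escalated)
Solving: h(Tier 2) = 0.4096, h(Tier 1) = 0.4690, h(Escalated) = 0.5336.
Starting from Escalated, the probability is 0.5336.

0.5336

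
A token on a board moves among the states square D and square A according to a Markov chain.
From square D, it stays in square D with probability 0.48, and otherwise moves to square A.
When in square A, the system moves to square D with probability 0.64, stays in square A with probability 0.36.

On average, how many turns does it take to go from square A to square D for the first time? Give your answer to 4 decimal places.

1.5625

Let t(s) be the expected number of turns to first reach square D from state s, with t(square D) = 0. Conditioning on the first turn:
t(square A) = 1 + 0.36·t(square A)
Solving: t(square A) = 1.5625.
Expected turns from square A to square D: 1.5625.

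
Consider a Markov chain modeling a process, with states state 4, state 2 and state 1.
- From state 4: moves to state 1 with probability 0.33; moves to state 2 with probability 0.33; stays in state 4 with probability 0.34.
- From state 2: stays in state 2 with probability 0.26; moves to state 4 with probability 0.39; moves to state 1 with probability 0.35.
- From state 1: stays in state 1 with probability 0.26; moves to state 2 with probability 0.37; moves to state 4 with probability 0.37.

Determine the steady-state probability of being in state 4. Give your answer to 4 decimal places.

0.3654

Let the stationary distribution be π with π = πP and π_1 + π_2 + π_3 = 1.
π_1 = 0.34·π_1 + 0.39·π_2 + 0.37·π_3
π_2 = 0.33·π_1 + 0.26·π_2 + 0.37·π_3
Solving with the normalization constraint gives π = (0.3654, 0.3202, 0.3144).
So the stationary probability of state 4 is 0.3654.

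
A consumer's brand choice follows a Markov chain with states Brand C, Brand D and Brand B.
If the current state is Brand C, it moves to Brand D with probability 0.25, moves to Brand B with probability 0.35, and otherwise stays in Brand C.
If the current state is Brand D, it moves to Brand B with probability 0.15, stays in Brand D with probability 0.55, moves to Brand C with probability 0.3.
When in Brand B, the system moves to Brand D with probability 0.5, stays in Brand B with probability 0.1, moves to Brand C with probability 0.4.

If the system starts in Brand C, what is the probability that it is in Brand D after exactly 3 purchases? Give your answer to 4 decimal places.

0.4269

Propagate the distribution vector 3 purchases from Brand C.
After 0 purchases: (1.0000, 0.0000, 0.0000)
After 1 purchase: (0.4000, 0.2500, 0.3500)
After 2 purchases: (0.3750, 0.4125, 0.2125)
After 3 purchases: (0.3588, 0.4269, 0.2144)
P(in Brand D after 3 purchases) = 0.4269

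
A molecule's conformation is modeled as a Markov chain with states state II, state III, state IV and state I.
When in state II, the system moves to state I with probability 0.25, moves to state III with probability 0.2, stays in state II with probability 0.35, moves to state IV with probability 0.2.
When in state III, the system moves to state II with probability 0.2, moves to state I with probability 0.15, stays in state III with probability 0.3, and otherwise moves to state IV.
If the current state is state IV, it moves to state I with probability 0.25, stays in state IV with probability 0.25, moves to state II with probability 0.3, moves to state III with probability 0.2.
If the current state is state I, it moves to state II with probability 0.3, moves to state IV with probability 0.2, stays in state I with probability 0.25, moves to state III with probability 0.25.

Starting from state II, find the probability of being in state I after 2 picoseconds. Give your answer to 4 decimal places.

0.2300

Propagate the distribution vector 2 picoseconds from state II.
After 0 picoseconds: (1.0000, 0.0000, 0.0000, 0.0000)
After 1 picosecond: (0.3500, 0.2000, 0.2000, 0.2500)
After 2 picoseconds: (0.2975, 0.2325, 0.2400, 0.2300)
P(in state I after 2 picoseconds) = 0.2300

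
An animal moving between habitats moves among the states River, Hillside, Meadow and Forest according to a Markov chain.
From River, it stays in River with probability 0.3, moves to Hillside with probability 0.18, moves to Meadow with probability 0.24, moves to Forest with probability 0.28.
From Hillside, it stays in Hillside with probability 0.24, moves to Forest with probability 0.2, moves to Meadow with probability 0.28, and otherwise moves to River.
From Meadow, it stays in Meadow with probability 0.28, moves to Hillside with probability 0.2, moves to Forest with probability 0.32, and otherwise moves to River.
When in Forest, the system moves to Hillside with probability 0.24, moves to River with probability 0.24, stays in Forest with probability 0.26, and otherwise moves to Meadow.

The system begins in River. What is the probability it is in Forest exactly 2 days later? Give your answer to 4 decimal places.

Propagate the distribution vector 2 days from River.
After 0 days: (1.0000, 0.0000, 0.0000, 0.0000)
After 1 day: (0.3000, 0.1800, 0.2400, 0.2800)
After 2 days: (0.2556, 0.2124, 0.2624, 0.2696)
P(in Forest after 2 days) = 0.2696

0.2696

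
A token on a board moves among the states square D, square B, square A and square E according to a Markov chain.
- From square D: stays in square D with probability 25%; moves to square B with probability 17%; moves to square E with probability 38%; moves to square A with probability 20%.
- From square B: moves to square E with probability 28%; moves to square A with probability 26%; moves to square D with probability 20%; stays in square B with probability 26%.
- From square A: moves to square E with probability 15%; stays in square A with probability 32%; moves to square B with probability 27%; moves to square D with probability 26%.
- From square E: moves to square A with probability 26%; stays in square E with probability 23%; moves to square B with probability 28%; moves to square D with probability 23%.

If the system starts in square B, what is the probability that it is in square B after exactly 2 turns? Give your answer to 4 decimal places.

0.2502

Propagate the distribution vector 2 turns from square B.
After 0 turns: (0.0000, 1.0000, 0.0000, 0.0000)
After 1 turn: (0.2000, 0.2600, 0.2600, 0.2800)
After 2 turns: (0.2340, 0.2502, 0.2636, 0.2522)
P(in square B after 2 turns) = 0.2502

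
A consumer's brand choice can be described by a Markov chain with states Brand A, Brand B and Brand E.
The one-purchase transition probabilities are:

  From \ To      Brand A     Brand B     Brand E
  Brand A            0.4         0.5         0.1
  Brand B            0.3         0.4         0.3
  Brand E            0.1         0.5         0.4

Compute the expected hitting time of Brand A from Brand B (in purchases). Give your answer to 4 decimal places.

Let t(s) be the expected number of purchases to first reach Brand A from state s, with t(Brand A) = 0. Conditioning on the first purchase:
t(Brand B) = 1 + 0.4·t(Brand B) + 0.3·t(Brand E)
t(Brand E) = 1 + 0.5·t(Brand B) + 0.4·t(Brand E)
Solving: t(Brand B) = 4.2857, t(Brand E) = 5.2381.
Expected purchases from Brand B to Brand A: 4.2857.

4.2857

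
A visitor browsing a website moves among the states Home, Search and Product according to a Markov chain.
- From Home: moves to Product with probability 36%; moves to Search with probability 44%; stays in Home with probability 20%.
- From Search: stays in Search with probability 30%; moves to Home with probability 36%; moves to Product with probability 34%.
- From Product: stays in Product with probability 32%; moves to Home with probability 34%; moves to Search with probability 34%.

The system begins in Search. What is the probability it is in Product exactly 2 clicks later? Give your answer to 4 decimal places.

Sum over the intermediate state after 1 click:
P = P(Search→Home)·P(Home→Product) + P(Search→Search)·P(Search→Product) + P(Search→Product)·P(Product→Product)
  = 0.36×0.36 + 0.3×0.34 + 0.34×0.32
  = 0.1296 + 0.1020 + 0.1088 = 0.3404

0.3404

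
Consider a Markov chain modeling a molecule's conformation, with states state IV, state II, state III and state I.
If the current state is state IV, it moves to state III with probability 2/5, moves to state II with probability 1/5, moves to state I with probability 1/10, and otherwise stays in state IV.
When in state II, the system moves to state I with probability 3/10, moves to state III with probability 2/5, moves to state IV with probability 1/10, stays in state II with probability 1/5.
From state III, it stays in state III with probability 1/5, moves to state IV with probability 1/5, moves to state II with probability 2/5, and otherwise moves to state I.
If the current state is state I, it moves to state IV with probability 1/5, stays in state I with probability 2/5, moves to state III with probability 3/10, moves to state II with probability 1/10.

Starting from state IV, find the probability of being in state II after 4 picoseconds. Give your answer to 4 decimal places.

0.2386

Propagate the distribution vector 4 picoseconds from state IV.
After 0 picoseconds: (1.0000, 0.0000, 0.0000, 0.0000)
After 1 picosecond: (0.3000, 0.2000, 0.4000, 0.1000)
After 2 picoseconds: (0.2100, 0.2700, 0.3100, 0.2100)
After 3 picoseconds: (0.1940, 0.2410, 0.3170, 0.2480)
After 4 picoseconds: (0.1953, 0.2386, 0.3118, 0.2543)
P(in state II after 4 picoseconds) = 0.2386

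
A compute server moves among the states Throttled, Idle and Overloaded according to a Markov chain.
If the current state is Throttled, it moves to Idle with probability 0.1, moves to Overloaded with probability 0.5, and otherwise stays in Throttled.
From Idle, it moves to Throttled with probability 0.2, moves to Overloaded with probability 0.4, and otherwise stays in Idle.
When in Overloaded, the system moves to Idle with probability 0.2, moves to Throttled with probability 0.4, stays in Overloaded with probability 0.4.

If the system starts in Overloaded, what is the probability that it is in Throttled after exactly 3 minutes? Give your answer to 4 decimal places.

Propagate the distribution vector 3 minutes from Overloaded.
After 0 minutes: (0.0000, 0.0000, 1.0000)
After 1 minute: (0.4000, 0.2000, 0.4000)
After 2 minutes: (0.3600, 0.2000, 0.4400)
After 3 minutes: (0.3600, 0.2040, 0.4360)
P(in Throttled after 3 minutes) = 0.3600

0.3600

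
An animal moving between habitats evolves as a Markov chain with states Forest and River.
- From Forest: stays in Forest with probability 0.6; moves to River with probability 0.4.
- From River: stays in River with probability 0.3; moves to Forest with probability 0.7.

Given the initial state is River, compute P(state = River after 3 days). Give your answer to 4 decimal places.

Propagate the distribution vector 3 days from River.
After 0 days: (0.0000, 1.0000)
After 1 day: (0.7000, 0.3000)
After 2 days: (0.6300, 0.3700)
After 3 days: (0.6370, 0.3630)
P(in River after 3 days) = 0.3630

0.3630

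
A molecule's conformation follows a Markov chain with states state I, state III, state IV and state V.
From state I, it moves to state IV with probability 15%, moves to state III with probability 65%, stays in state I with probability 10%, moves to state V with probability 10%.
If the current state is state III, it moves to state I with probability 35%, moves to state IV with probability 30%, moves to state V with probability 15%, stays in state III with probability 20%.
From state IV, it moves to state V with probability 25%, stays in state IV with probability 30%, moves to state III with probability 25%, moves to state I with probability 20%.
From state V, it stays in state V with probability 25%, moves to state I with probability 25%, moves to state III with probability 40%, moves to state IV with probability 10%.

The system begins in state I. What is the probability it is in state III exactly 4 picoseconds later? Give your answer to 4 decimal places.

Propagate the distribution vector 4 picoseconds from state I.
After 0 picoseconds: (1.0000, 0.0000, 0.0000, 0.0000)
After 1 picosecond: (0.1000, 0.6500, 0.1500, 0.1000)
After 2 picoseconds: (0.2925, 0.2725, 0.2650, 0.1700)
After 3 picoseconds: (0.2201, 0.3789, 0.2221, 0.1789)
After 4 picoseconds: (0.2438, 0.3459, 0.2312, 0.1791)
P(in state III after 4 picoseconds) = 0.3459

0.3459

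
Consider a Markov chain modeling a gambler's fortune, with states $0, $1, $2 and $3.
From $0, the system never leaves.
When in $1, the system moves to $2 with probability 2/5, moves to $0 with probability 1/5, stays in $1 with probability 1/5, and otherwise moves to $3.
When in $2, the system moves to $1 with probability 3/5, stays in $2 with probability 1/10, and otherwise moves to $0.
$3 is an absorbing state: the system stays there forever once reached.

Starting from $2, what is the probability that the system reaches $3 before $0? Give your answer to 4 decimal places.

0.2500

Let h(s) be the probability of absorption at $3 starting from transient state s. Then h($3) = 1 and h($0) = 0. By first-step analysis:
h($1) = 0.2·0 + 0.2·h($1) + 0.4·h($2) + 0.2·1
h($2) = 0.3·0 + 0.6·h($1) + 0.1·h($2)
Solving: h($1) = 0.3750, h($2) = 0.2500.
Starting from $2, the probability is 0.2500.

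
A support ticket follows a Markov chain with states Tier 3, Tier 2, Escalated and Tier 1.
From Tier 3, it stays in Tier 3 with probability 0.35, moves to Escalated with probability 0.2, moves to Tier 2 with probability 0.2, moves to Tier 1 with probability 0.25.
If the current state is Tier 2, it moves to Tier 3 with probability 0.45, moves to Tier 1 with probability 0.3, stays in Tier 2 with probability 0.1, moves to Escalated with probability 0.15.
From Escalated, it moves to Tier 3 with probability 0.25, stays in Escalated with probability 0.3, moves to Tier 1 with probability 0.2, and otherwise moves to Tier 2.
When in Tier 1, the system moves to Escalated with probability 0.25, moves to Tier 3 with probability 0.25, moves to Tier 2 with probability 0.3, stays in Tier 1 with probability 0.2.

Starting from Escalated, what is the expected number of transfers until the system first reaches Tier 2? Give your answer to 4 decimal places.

Let t(s) be the expected number of transfers to first reach Tier 2 from state s, with t(Tier 2) = 0. Conditioning on the first transfer:
t(Tier 3) = 1 + 0.35·t(Tier 3) + 0.2·t(Escalated) + 0.25·t(Tier 1)
t(Escalated) = 1 + 0.25·t(Tier 3) + 0.3·t(Escalated) + 0.2·t(Tier 1)
t(Tier 1) = 1 + 0.25·t(Tier 3) + 0.25·t(Escalated) + 0.2·t(Tier 1)
Solving: t(Tier 3) = 4.2656, t(Escalated) = 4.0518, t(Tier 1) = 3.8492.
Expected transfers from Escalated to Tier 2: 4.0518.

4.0518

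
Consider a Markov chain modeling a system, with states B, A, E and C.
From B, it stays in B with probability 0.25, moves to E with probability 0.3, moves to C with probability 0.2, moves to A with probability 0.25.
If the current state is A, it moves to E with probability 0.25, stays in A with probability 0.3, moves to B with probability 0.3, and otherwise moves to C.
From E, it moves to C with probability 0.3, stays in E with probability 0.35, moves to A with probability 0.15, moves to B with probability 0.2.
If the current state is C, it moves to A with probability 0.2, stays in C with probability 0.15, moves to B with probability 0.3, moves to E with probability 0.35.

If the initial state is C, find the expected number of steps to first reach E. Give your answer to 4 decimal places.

3.2061

Let t(s) be the expected number of steps to first reach E from state s, with t(E) = 0. Conditioning on the first step:
t(B) = 1 + 0.25·t(B) + 0.25·t(A) + 0.2·t(C)
t(A) = 1 + 0.3·t(B) + 0.3·t(A) + 0.15·t(C)
t(C) = 1 + 0.3·t(B) + 0.2·t(A) + 0.15·t(C)
Solving: t(B) = 3.3757, t(A) = 3.5623, t(C) = 3.2061.
Expected steps from C to E: 3.2061.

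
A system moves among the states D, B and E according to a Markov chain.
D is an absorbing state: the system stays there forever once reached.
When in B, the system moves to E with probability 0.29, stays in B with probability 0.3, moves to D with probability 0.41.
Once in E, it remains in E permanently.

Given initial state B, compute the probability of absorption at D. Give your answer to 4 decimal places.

Let h(s) be the probability of absorption at D starting from transient state s. Then h(D) = 1 and h(E) = 0. By first-step analysis:
h(B) = 0.41·1 + 0.3·h(B) + 0.29·0
Solving: h(B) = 0.5857.
Starting from B, the probability is 0.5857.

0.5857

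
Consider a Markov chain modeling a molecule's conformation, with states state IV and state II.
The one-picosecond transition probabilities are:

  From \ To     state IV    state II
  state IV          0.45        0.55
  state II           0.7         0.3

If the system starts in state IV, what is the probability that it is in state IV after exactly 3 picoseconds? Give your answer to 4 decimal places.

Propagate the distribution vector 3 picoseconds from state IV.
After 0 picoseconds: (1.0000, 0.0000)
After 1 picosecond: (0.4500, 0.5500)
After 2 picoseconds: (0.5875, 0.4125)
After 3 picoseconds: (0.5531, 0.4469)
P(in state IV after 3 picoseconds) = 0.5531

0.5531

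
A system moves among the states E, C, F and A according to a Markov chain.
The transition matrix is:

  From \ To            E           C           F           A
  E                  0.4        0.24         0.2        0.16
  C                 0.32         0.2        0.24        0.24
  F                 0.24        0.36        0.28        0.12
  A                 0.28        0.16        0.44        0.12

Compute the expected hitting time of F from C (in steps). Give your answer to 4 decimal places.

Let t(s) be the expected number of steps to first reach F from state s, with t(F) = 0. Conditioning on the first step:
t(E) = 1 + 0.4·t(E) + 0.24·t(C) + 0.16·t(A)
t(C) = 1 + 0.32·t(E) + 0.2·t(C) + 0.24·t(A)
t(A) = 1 + 0.28·t(E) + 0.16·t(C) + 0.12·t(A)
Solving: t(E) = 4.0057, t(C) = 3.7818, t(A) = 3.0985.
Expected steps from C to F: 3.7818.

3.7818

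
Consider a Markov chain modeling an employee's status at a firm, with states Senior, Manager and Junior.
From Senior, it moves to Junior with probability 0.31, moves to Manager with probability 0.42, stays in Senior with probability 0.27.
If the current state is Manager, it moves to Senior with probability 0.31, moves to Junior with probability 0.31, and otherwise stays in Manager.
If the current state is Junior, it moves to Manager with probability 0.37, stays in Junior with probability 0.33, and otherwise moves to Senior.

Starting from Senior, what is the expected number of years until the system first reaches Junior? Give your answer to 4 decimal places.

Let t(s) be the expected number of years to first reach Junior from state s, with t(Junior) = 0. Conditioning on the first year:
t(Senior) = 1 + 0.27·t(Senior) + 0.42·t(Manager)
t(Manager) = 1 + 0.31·t(Senior) + 0.38·t(Manager)
Solving: t(Senior) = 3.2258, t(Manager) = 3.2258.
Expected years from Senior to Junior: 3.2258.

3.2258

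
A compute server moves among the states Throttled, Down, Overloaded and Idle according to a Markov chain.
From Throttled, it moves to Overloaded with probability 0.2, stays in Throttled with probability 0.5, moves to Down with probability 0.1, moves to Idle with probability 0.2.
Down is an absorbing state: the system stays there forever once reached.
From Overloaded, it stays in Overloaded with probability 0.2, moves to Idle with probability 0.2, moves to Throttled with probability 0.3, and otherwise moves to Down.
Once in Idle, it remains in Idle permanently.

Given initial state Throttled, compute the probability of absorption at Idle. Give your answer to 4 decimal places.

0.5882

Let h(s) be the probability of absorption at Idle starting from transient state s. Then h(Idle) = 1 and h(Down) = 0. By first-step analysis:
h(Throttled) = 0.5·h(Throttled) + 0.1·0 + 0.2·h(Overloaded) + 0.2·1
h(Overloaded) = 0.3·h(Throttled) + 0.3·0 + 0.2·h(Overloaded) + 0.2·1
Solving: h(Throttled) = 0.5882, h(Overloaded) = 0.4706.
Starting from Throttled, the probability is 0.5882.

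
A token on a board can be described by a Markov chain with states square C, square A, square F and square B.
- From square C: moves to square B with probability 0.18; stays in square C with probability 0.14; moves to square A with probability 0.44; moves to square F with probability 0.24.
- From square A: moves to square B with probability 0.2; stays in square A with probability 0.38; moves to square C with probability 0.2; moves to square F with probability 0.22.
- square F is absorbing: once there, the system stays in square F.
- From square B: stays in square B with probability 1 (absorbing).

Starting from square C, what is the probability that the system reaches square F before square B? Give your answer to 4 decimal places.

0.5517

Let h(s) be the probability of absorption at square F starting from transient state s. Then h(square F) = 1 and h(square B) = 0. By first-step analysis:
h(square C) = 0.14·h(square C) + 0.44·h(square A) + 0.24·1 + 0.18·0
h(square A) = 0.2·h(square C) + 0.38·h(square A) + 0.22·1 + 0.2·0
Solving: h(square C) = 0.5517, h(square A) = 0.5328.
Starting from square C, the probability is 0.5517.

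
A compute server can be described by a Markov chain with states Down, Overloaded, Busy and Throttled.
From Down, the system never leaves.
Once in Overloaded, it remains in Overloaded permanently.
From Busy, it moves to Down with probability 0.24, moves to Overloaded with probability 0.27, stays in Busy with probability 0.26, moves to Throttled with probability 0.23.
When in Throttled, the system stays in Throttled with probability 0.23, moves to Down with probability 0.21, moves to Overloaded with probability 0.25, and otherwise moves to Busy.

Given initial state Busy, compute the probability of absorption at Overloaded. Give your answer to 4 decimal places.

0.5324

Let h(s) be the probability of absorption at Overloaded starting from transient state s. Then h(Overloaded) = 1 and h(Down) = 0. By first-step analysis:
h(Busy) = 0.24·0 + 0.27·1 + 0.26·h(Busy) + 0.23·h(Throttled)
h(Throttled) = 0.21·0 + 0.25·1 + 0.31·h(Busy) + 0.23·h(Throttled)
Solving: h(Busy) = 0.5324, h(Throttled) = 0.5390.
Starting from Busy, the probability is 0.5324.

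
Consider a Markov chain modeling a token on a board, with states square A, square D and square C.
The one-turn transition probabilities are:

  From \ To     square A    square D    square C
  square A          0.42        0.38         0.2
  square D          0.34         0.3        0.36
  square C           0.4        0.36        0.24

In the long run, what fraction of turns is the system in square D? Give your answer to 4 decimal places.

Let the stationary distribution be π with π = πP and π_1 + π_2 + π_3 = 1.
π_1 = 0.42·π_1 + 0.34·π_2 + 0.4·π_3
π_2 = 0.38·π_1 + 0.3·π_2 + 0.36·π_3
Solving with the normalization constraint gives π = (0.3869, 0.3469, 0.2662).
So the stationary probability of square D is 0.3469.

0.3469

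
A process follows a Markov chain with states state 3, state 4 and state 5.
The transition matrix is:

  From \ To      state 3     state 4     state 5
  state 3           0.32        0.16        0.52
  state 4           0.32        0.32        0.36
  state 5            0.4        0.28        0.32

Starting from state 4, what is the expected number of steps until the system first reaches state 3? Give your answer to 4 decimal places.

2.8761

Let t(s) be the expected number of steps to first reach state 3 from state s, with t(state 3) = 0. Conditioning on the first step:
t(state 4) = 1 + 0.32·t(state 4) + 0.36·t(state 5)
t(state 5) = 1 + 0.28·t(state 4) + 0.32·t(state 5)
Solving: t(state 4) = 2.8761, t(state 5) = 2.6549.
Expected steps from state 4 to state 3: 2.8761.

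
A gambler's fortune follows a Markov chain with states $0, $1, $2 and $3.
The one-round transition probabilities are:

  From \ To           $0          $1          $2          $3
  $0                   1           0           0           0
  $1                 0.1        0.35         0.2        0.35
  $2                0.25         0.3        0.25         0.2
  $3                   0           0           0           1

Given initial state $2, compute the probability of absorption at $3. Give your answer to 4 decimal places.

Let h(s) be the probability of absorption at $3 starting from transient state s. Then h($3) = 1 and h($0) = 0. By first-step analysis:
h($1) = 0.1·0 + 0.35·h($1) + 0.2·h($2) + 0.35·1
h($2) = 0.25·0 + 0.3·h($1) + 0.25·h($2) + 0.2·1
Solving: h($1) = 0.7076, h($2) = 0.5497.
Starting from $2, the probability is 0.5497.

0.5497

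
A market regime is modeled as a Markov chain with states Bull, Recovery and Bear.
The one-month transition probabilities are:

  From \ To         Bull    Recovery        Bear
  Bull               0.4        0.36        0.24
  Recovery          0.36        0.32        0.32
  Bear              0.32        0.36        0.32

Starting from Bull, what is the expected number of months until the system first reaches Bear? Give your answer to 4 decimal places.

Let t(s) be the expected number of months to first reach Bear from state s, with t(Bear) = 0. Conditioning on the first month:
t(Bull) = 1 + 0.4·t(Bull) + 0.36·t(Recovery)
t(Recovery) = 1 + 0.36·t(Bull) + 0.32·t(Recovery)
Solving: t(Bull) = 3.7356, t(Recovery) = 3.4483.
Expected months from Bull to Bear: 3.7356.

3.7356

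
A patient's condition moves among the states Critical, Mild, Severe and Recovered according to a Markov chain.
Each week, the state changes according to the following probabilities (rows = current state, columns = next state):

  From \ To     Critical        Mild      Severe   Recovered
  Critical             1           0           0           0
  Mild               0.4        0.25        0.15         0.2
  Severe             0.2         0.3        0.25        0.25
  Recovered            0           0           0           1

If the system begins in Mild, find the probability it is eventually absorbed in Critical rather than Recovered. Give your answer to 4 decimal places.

0.6377

Let h(s) be the probability of absorption at Critical starting from transient state s. Then h(Critical) = 1 and h(Recovered) = 0. By first-step analysis:
h(Mild) = 0.4·1 + 0.25·h(Mild) + 0.15·h(Severe) + 0.2·0
h(Severe) = 0.2·1 + 0.3·h(Mild) + 0.25·h(Severe) + 0.25·0
Solving: h(Mild) = 0.6377, h(Severe) = 0.5217.
Starting from Mild, the probability is 0.6377.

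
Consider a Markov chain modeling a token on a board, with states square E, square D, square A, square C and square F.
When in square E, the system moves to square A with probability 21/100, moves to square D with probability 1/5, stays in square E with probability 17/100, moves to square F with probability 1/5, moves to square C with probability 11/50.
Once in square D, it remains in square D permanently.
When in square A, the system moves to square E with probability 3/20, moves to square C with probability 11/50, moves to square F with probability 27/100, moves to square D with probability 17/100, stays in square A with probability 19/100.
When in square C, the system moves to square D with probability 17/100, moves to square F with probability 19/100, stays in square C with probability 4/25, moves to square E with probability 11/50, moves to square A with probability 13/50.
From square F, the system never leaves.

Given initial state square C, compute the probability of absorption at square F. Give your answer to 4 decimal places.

Let h(s) be the probability of absorption at square F starting from transient state s. Then h(square F) = 1 and h(square D) = 0. By first-step analysis:
h(square E) = 0.17·h(square E) + 0.2·0 + 0.21·h(square A) + 0.22·h(square C) + 0.2·1
h(square A) = 0.15·h(square E) + 0.17·0 + 0.19·h(square A) + 0.22·h(square C) + 0.27·1
h(square C) = 0.22·h(square E) + 0.17·0 + 0.26·h(square A) + 0.16·h(square C) + 0.19·1
Solving: h(square E) = 0.5322, h(square A) = 0.5799, h(square C) = 0.5451.
Starting from square C, the probability is 0.5451.

0.5451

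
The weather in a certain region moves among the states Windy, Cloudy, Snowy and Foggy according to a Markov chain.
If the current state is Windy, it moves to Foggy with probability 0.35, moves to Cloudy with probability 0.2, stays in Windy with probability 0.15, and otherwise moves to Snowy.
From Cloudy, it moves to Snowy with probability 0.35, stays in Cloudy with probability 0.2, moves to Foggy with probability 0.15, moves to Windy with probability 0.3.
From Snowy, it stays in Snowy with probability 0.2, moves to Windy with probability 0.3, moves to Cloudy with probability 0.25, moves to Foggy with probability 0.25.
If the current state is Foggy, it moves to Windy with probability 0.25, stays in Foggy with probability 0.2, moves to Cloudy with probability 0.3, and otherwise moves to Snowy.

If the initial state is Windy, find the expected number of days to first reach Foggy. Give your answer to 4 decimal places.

3.5851

Let t(s) be the expected number of days to first reach Foggy from state s, with t(Foggy) = 0. Conditioning on the first day:
t(Windy) = 1 + 0.15·t(Windy) + 0.2·t(Cloudy) + 0.3·t(Snowy)
t(Cloudy) = 1 + 0.3·t(Windy) + 0.2·t(Cloudy) + 0.35·t(Snowy)
t(Snowy) = 1 + 0.3·t(Windy) + 0.25·t(Cloudy) + 0.2·t(Snowy)
Solving: t(Windy) = 3.5851, t(Cloudy) = 4.3201, t(Snowy) = 3.9445.
Expected days from Windy to Foggy: 3.5851.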